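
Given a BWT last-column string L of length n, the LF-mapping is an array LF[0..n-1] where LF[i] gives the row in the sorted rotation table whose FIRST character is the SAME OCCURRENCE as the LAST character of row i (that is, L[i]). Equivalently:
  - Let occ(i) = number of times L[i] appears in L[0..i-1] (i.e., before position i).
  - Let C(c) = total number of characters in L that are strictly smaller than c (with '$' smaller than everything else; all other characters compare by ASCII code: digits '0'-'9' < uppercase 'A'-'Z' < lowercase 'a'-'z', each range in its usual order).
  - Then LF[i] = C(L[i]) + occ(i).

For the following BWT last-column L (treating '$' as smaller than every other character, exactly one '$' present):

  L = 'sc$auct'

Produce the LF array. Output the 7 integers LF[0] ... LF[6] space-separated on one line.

Answer: 4 2 0 1 6 3 5

Derivation:
Char counts: '$':1, 'a':1, 'c':2, 's':1, 't':1, 'u':1
C (first-col start): C('$')=0, C('a')=1, C('c')=2, C('s')=4, C('t')=5, C('u')=6
L[0]='s': occ=0, LF[0]=C('s')+0=4+0=4
L[1]='c': occ=0, LF[1]=C('c')+0=2+0=2
L[2]='$': occ=0, LF[2]=C('$')+0=0+0=0
L[3]='a': occ=0, LF[3]=C('a')+0=1+0=1
L[4]='u': occ=0, LF[4]=C('u')+0=6+0=6
L[5]='c': occ=1, LF[5]=C('c')+1=2+1=3
L[6]='t': occ=0, LF[6]=C('t')+0=5+0=5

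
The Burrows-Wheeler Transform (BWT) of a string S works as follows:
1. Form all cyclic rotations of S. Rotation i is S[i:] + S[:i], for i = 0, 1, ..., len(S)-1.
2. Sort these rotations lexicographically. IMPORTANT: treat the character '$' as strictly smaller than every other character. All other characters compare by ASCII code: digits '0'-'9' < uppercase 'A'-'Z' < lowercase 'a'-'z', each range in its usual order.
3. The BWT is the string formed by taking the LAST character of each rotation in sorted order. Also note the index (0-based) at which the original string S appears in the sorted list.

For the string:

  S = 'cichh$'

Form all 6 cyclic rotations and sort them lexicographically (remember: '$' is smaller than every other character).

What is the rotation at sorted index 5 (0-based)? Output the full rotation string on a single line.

Answer: ichh$c

Derivation:
All 6 rotations (rotation i = S[i:]+S[:i]):
  rot[0] = cichh$
  rot[1] = ichh$c
  rot[2] = chh$ci
  rot[3] = hh$cic
  rot[4] = h$cich
  rot[5] = $cichh
Sorted (with $ < everything):
  sorted[0] = $cichh
  sorted[1] = chh$ci
  sorted[2] = cichh$
  sorted[3] = h$cich
  sorted[4] = hh$cic
  sorted[5] = ichh$c
sorted[5] = ichh$c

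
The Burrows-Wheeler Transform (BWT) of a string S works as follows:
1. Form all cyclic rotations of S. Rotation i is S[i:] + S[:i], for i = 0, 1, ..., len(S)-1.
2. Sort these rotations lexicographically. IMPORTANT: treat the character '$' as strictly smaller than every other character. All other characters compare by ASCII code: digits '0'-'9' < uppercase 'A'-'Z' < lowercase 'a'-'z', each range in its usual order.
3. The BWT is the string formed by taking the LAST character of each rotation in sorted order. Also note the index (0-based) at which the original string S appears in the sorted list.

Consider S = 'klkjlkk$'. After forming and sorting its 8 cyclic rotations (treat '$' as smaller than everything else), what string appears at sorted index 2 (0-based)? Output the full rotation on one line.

All 8 rotations (rotation i = S[i:]+S[:i]):
  rot[0] = klkjlkk$
  rot[1] = lkjlkk$k
  rot[2] = kjlkk$kl
  rot[3] = jlkk$klk
  rot[4] = lkk$klkj
  rot[5] = kk$klkjl
  rot[6] = k$klkjlk
  rot[7] = $klkjlkk
Sorted (with $ < everything):
  sorted[0] = $klkjlkk
  sorted[1] = jlkk$klk
  sorted[2] = k$klkjlk
  sorted[3] = kjlkk$kl
  sorted[4] = kk$klkjl
  sorted[5] = klkjlkk$
  sorted[6] = lkjlkk$k
  sorted[7] = lkk$klkj
sorted[2] = k$klkjlk

Answer: k$klkjlk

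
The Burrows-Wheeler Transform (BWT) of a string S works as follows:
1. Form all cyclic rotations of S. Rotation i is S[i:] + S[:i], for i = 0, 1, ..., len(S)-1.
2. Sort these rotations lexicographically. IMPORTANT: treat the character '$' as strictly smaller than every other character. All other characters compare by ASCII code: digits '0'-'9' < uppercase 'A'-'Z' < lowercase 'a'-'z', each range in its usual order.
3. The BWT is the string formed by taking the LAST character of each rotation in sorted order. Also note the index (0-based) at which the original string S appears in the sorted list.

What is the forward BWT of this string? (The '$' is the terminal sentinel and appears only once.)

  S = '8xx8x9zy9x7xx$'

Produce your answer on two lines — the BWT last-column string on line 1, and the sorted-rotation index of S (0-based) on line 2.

Answer: xxx$yxx9x878z9
3

Derivation:
All 14 rotations (rotation i = S[i:]+S[:i]):
  rot[0] = 8xx8x9zy9x7xx$
  rot[1] = xx8x9zy9x7xx$8
  rot[2] = x8x9zy9x7xx$8x
  rot[3] = 8x9zy9x7xx$8xx
  rot[4] = x9zy9x7xx$8xx8
  rot[5] = 9zy9x7xx$8xx8x
  rot[6] = zy9x7xx$8xx8x9
  rot[7] = y9x7xx$8xx8x9z
  rot[8] = 9x7xx$8xx8x9zy
  rot[9] = x7xx$8xx8x9zy9
  rot[10] = 7xx$8xx8x9zy9x
  rot[11] = xx$8xx8x9zy9x7
  rot[12] = x$8xx8x9zy9x7x
  rot[13] = $8xx8x9zy9x7xx
Sorted (with $ < everything):
  sorted[0] = $8xx8x9zy9x7xx  (last char: 'x')
  sorted[1] = 7xx$8xx8x9zy9x  (last char: 'x')
  sorted[2] = 8x9zy9x7xx$8xx  (last char: 'x')
  sorted[3] = 8xx8x9zy9x7xx$  (last char: '$')
  sorted[4] = 9x7xx$8xx8x9zy  (last char: 'y')
  sorted[5] = 9zy9x7xx$8xx8x  (last char: 'x')
  sorted[6] = x$8xx8x9zy9x7x  (last char: 'x')
  sorted[7] = x7xx$8xx8x9zy9  (last char: '9')
  sorted[8] = x8x9zy9x7xx$8x  (last char: 'x')
  sorted[9] = x9zy9x7xx$8xx8  (last char: '8')
  sorted[10] = xx$8xx8x9zy9x7  (last char: '7')
  sorted[11] = xx8x9zy9x7xx$8  (last char: '8')
  sorted[12] = y9x7xx$8xx8x9z  (last char: 'z')
  sorted[13] = zy9x7xx$8xx8x9  (last char: '9')
Last column: xxx$yxx9x878z9
Original string S is at sorted index 3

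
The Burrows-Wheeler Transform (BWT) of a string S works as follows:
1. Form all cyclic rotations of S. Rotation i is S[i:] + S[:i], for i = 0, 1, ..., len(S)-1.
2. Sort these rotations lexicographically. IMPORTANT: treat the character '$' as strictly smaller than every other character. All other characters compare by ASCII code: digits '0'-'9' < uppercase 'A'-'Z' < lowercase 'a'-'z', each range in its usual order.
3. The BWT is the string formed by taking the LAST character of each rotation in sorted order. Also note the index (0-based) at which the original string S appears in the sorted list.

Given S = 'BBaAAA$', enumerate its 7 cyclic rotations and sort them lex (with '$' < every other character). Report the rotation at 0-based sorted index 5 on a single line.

Answer: BaAAA$B

Derivation:
All 7 rotations (rotation i = S[i:]+S[:i]):
  rot[0] = BBaAAA$
  rot[1] = BaAAA$B
  rot[2] = aAAA$BB
  rot[3] = AAA$BBa
  rot[4] = AA$BBaA
  rot[5] = A$BBaAA
  rot[6] = $BBaAAA
Sorted (with $ < everything):
  sorted[0] = $BBaAAA
  sorted[1] = A$BBaAA
  sorted[2] = AA$BBaA
  sorted[3] = AAA$BBa
  sorted[4] = BBaAAA$
  sorted[5] = BaAAA$B
  sorted[6] = aAAA$BB
sorted[5] = BaAAA$B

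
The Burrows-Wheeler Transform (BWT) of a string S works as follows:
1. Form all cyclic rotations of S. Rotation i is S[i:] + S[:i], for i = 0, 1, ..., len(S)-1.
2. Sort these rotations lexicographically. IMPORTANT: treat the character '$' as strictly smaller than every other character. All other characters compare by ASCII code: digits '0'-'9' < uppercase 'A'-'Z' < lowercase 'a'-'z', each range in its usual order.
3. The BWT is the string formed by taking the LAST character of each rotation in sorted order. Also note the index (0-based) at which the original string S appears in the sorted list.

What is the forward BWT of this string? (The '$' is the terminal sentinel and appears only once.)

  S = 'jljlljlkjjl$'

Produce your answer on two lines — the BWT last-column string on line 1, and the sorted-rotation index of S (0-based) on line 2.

All 12 rotations (rotation i = S[i:]+S[:i]):
  rot[0] = jljlljlkjjl$
  rot[1] = ljlljlkjjl$j
  rot[2] = jlljlkjjl$jl
  rot[3] = lljlkjjl$jlj
  rot[4] = ljlkjjl$jljl
  rot[5] = jlkjjl$jljll
  rot[6] = lkjjl$jljllj
  rot[7] = kjjl$jljlljl
  rot[8] = jjl$jljlljlk
  rot[9] = jl$jljlljlkj
  rot[10] = l$jljlljlkjj
  rot[11] = $jljlljlkjjl
Sorted (with $ < everything):
  sorted[0] = $jljlljlkjjl  (last char: 'l')
  sorted[1] = jjl$jljlljlk  (last char: 'k')
  sorted[2] = jl$jljlljlkj  (last char: 'j')
  sorted[3] = jljlljlkjjl$  (last char: '$')
  sorted[4] = jlkjjl$jljll  (last char: 'l')
  sorted[5] = jlljlkjjl$jl  (last char: 'l')
  sorted[6] = kjjl$jljlljl  (last char: 'l')
  sorted[7] = l$jljlljlkjj  (last char: 'j')
  sorted[8] = ljlkjjl$jljl  (last char: 'l')
  sorted[9] = ljlljlkjjl$j  (last char: 'j')
  sorted[10] = lkjjl$jljllj  (last char: 'j')
  sorted[11] = lljlkjjl$jlj  (last char: 'j')
Last column: lkj$llljljjj
Original string S is at sorted index 3

Answer: lkj$llljljjj
3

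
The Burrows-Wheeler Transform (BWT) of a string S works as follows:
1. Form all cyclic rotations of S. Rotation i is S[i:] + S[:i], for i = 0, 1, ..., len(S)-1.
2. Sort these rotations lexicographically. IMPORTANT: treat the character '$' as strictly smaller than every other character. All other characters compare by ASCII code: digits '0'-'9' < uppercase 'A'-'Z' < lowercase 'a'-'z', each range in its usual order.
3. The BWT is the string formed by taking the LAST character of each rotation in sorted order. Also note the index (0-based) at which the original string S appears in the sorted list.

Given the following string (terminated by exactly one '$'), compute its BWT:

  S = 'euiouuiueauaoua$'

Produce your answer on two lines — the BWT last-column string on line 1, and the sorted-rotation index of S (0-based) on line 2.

All 16 rotations (rotation i = S[i:]+S[:i]):
  rot[0] = euiouuiueauaoua$
  rot[1] = uiouuiueauaoua$e
  rot[2] = iouuiueauaoua$eu
  rot[3] = ouuiueauaoua$eui
  rot[4] = uuiueauaoua$euio
  rot[5] = uiueauaoua$euiou
  rot[6] = iueauaoua$euiouu
  rot[7] = ueauaoua$euiouui
  rot[8] = eauaoua$euiouuiu
  rot[9] = auaoua$euiouuiue
  rot[10] = uaoua$euiouuiuea
  rot[11] = aoua$euiouuiueau
  rot[12] = oua$euiouuiueaua
  rot[13] = ua$euiouuiueauao
  rot[14] = a$euiouuiueauaou
  rot[15] = $euiouuiueauaoua
Sorted (with $ < everything):
  sorted[0] = $euiouuiueauaoua  (last char: 'a')
  sorted[1] = a$euiouuiueauaou  (last char: 'u')
  sorted[2] = aoua$euiouuiueau  (last char: 'u')
  sorted[3] = auaoua$euiouuiue  (last char: 'e')
  sorted[4] = eauaoua$euiouuiu  (last char: 'u')
  sorted[5] = euiouuiueauaoua$  (last char: '$')
  sorted[6] = iouuiueauaoua$eu  (last char: 'u')
  sorted[7] = iueauaoua$euiouu  (last char: 'u')
  sorted[8] = oua$euiouuiueaua  (last char: 'a')
  sorted[9] = ouuiueauaoua$eui  (last char: 'i')
  sorted[10] = ua$euiouuiueauao  (last char: 'o')
  sorted[11] = uaoua$euiouuiuea  (last char: 'a')
  sorted[12] = ueauaoua$euiouui  (last char: 'i')
  sorted[13] = uiouuiueauaoua$e  (last char: 'e')
  sorted[14] = uiueauaoua$euiou  (last char: 'u')
  sorted[15] = uuiueauaoua$euio  (last char: 'o')
Last column: auueu$uuaioaieuo
Original string S is at sorted index 5

Answer: auueu$uuaioaieuo
5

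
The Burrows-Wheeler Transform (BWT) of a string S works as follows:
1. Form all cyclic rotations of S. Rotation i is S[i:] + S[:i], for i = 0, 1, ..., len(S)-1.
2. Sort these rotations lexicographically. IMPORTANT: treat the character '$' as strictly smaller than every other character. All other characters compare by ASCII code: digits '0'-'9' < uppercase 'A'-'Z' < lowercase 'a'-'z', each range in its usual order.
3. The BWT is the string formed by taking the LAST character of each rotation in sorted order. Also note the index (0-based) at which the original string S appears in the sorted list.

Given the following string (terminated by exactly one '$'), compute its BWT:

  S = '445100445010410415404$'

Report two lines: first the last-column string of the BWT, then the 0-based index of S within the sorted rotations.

All 22 rotations (rotation i = S[i:]+S[:i]):
  rot[0] = 445100445010410415404$
  rot[1] = 45100445010410415404$4
  rot[2] = 5100445010410415404$44
  rot[3] = 100445010410415404$445
  rot[4] = 00445010410415404$4451
  rot[5] = 0445010410415404$44510
  rot[6] = 445010410415404$445100
  rot[7] = 45010410415404$4451004
  rot[8] = 5010410415404$44510044
  rot[9] = 010410415404$445100445
  rot[10] = 10410415404$4451004450
  rot[11] = 0410415404$44510044501
  rot[12] = 410415404$445100445010
  rot[13] = 10415404$4451004450104
  rot[14] = 0415404$44510044501041
  rot[15] = 415404$445100445010410
  rot[16] = 15404$4451004450104104
  rot[17] = 5404$44510044501041041
  rot[18] = 404$445100445010410415
  rot[19] = 04$4451004450104104154
  rot[20] = 4$44510044501041041540
  rot[21] = $445100445010410415404
Sorted (with $ < everything):
  sorted[0] = $445100445010410415404  (last char: '4')
  sorted[1] = 00445010410415404$4451  (last char: '1')
  sorted[2] = 010410415404$445100445  (last char: '5')
  sorted[3] = 04$4451004450104104154  (last char: '4')
  sorted[4] = 0410415404$44510044501  (last char: '1')
  sorted[5] = 0415404$44510044501041  (last char: '1')
  sorted[6] = 0445010410415404$44510  (last char: '0')
  sorted[7] = 100445010410415404$445  (last char: '5')
  sorted[8] = 10410415404$4451004450  (last char: '0')
  sorted[9] = 10415404$4451004450104  (last char: '4')
  sorted[10] = 15404$4451004450104104  (last char: '4')
  sorted[11] = 4$44510044501041041540  (last char: '0')
  sorted[12] = 404$445100445010410415  (last char: '5')
  sorted[13] = 410415404$445100445010  (last char: '0')
  sorted[14] = 415404$445100445010410  (last char: '0')
  sorted[15] = 445010410415404$445100  (last char: '0')
  sorted[16] = 445100445010410415404$  (last char: '$')
  sorted[17] = 45010410415404$4451004  (last char: '4')
  sorted[18] = 45100445010410415404$4  (last char: '4')
  sorted[19] = 5010410415404$44510044  (last char: '4')
  sorted[20] = 5100445010410415404$44  (last char: '4')
  sorted[21] = 5404$44510044501041041  (last char: '1')
Last column: 4154110504405000$44441
Original string S is at sorted index 16

Answer: 4154110504405000$44441
16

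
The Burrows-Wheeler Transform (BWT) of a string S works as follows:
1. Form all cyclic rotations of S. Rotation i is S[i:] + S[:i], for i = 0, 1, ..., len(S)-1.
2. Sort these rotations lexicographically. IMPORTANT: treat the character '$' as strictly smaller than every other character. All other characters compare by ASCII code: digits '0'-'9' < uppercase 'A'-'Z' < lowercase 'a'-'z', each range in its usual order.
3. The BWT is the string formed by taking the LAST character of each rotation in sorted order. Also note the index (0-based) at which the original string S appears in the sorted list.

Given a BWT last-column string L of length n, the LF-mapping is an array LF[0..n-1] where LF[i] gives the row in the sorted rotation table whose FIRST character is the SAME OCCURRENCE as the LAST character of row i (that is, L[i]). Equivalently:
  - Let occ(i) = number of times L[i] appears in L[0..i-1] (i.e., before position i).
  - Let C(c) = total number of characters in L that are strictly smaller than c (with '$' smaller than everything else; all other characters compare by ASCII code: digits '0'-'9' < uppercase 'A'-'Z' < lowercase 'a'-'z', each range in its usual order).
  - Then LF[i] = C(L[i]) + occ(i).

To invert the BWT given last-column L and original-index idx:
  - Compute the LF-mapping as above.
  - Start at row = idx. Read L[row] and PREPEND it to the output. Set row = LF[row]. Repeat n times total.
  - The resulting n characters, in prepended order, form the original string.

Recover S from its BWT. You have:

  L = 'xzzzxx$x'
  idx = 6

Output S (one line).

LF mapping: 1 5 6 7 2 3 0 4
Walk LF starting at row 6, prepending L[row]:
  step 1: row=6, L[6]='$', prepend. Next row=LF[6]=0
  step 2: row=0, L[0]='x', prepend. Next row=LF[0]=1
  step 3: row=1, L[1]='z', prepend. Next row=LF[1]=5
  step 4: row=5, L[5]='x', prepend. Next row=LF[5]=3
  step 5: row=3, L[3]='z', prepend. Next row=LF[3]=7
  step 6: row=7, L[7]='x', prepend. Next row=LF[7]=4
  step 7: row=4, L[4]='x', prepend. Next row=LF[4]=2
  step 8: row=2, L[2]='z', prepend. Next row=LF[2]=6
Reversed output: zxxzxzx$

Answer: zxxzxzx$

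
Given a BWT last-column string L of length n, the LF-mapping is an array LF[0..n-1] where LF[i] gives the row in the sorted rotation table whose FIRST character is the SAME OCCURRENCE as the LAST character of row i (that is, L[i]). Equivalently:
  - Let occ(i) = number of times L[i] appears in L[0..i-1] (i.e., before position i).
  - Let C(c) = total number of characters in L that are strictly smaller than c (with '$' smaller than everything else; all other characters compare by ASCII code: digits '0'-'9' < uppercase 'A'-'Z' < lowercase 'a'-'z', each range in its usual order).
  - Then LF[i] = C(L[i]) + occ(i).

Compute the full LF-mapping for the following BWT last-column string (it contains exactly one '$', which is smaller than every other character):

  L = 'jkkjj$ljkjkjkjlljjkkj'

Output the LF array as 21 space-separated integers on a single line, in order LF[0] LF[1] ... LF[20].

Answer: 1 11 12 2 3 0 18 4 13 5 14 6 15 7 19 20 8 9 16 17 10

Derivation:
Char counts: '$':1, 'j':10, 'k':7, 'l':3
C (first-col start): C('$')=0, C('j')=1, C('k')=11, C('l')=18
L[0]='j': occ=0, LF[0]=C('j')+0=1+0=1
L[1]='k': occ=0, LF[1]=C('k')+0=11+0=11
L[2]='k': occ=1, LF[2]=C('k')+1=11+1=12
L[3]='j': occ=1, LF[3]=C('j')+1=1+1=2
L[4]='j': occ=2, LF[4]=C('j')+2=1+2=3
L[5]='$': occ=0, LF[5]=C('$')+0=0+0=0
L[6]='l': occ=0, LF[6]=C('l')+0=18+0=18
L[7]='j': occ=3, LF[7]=C('j')+3=1+3=4
L[8]='k': occ=2, LF[8]=C('k')+2=11+2=13
L[9]='j': occ=4, LF[9]=C('j')+4=1+4=5
L[10]='k': occ=3, LF[10]=C('k')+3=11+3=14
L[11]='j': occ=5, LF[11]=C('j')+5=1+5=6
L[12]='k': occ=4, LF[12]=C('k')+4=11+4=15
L[13]='j': occ=6, LF[13]=C('j')+6=1+6=7
L[14]='l': occ=1, LF[14]=C('l')+1=18+1=19
L[15]='l': occ=2, LF[15]=C('l')+2=18+2=20
L[16]='j': occ=7, LF[16]=C('j')+7=1+7=8
L[17]='j': occ=8, LF[17]=C('j')+8=1+8=9
L[18]='k': occ=5, LF[18]=C('k')+5=11+5=16
L[19]='k': occ=6, LF[19]=C('k')+6=11+6=17
L[20]='j': occ=9, LF[20]=C('j')+9=1+9=10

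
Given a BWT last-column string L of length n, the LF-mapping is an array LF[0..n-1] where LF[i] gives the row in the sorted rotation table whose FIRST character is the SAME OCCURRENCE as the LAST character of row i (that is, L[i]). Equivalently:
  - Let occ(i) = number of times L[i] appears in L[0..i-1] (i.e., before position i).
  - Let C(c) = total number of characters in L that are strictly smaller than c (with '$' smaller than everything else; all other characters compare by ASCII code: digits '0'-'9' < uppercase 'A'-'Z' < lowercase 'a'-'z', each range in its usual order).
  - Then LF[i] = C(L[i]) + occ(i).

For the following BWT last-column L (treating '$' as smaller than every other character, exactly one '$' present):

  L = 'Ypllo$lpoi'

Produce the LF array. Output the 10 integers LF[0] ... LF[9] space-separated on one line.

Char counts: '$':1, 'Y':1, 'i':1, 'l':3, 'o':2, 'p':2
C (first-col start): C('$')=0, C('Y')=1, C('i')=2, C('l')=3, C('o')=6, C('p')=8
L[0]='Y': occ=0, LF[0]=C('Y')+0=1+0=1
L[1]='p': occ=0, LF[1]=C('p')+0=8+0=8
L[2]='l': occ=0, LF[2]=C('l')+0=3+0=3
L[3]='l': occ=1, LF[3]=C('l')+1=3+1=4
L[4]='o': occ=0, LF[4]=C('o')+0=6+0=6
L[5]='$': occ=0, LF[5]=C('$')+0=0+0=0
L[6]='l': occ=2, LF[6]=C('l')+2=3+2=5
L[7]='p': occ=1, LF[7]=C('p')+1=8+1=9
L[8]='o': occ=1, LF[8]=C('o')+1=6+1=7
L[9]='i': occ=0, LF[9]=C('i')+0=2+0=2

Answer: 1 8 3 4 6 0 5 9 7 2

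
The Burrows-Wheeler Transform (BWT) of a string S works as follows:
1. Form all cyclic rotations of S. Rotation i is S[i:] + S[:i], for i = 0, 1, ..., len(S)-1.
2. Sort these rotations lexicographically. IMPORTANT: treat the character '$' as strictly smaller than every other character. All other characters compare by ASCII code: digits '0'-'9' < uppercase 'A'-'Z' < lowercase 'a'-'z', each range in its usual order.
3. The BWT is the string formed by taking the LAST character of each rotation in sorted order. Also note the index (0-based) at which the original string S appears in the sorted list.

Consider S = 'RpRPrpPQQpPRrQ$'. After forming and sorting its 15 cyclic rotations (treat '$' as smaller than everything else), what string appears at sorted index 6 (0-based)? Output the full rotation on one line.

Answer: QpPRrQ$RpRPrpPQ

Derivation:
All 15 rotations (rotation i = S[i:]+S[:i]):
  rot[0] = RpRPrpPQQpPRrQ$
  rot[1] = pRPrpPQQpPRrQ$R
  rot[2] = RPrpPQQpPRrQ$Rp
  rot[3] = PrpPQQpPRrQ$RpR
  rot[4] = rpPQQpPRrQ$RpRP
  rot[5] = pPQQpPRrQ$RpRPr
  rot[6] = PQQpPRrQ$RpRPrp
  rot[7] = QQpPRrQ$RpRPrpP
  rot[8] = QpPRrQ$RpRPrpPQ
  rot[9] = pPRrQ$RpRPrpPQQ
  rot[10] = PRrQ$RpRPrpPQQp
  rot[11] = RrQ$RpRPrpPQQpP
  rot[12] = rQ$RpRPrpPQQpPR
  rot[13] = Q$RpRPrpPQQpPRr
  rot[14] = $RpRPrpPQQpPRrQ
Sorted (with $ < everything):
  sorted[0] = $RpRPrpPQQpPRrQ
  sorted[1] = PQQpPRrQ$RpRPrp
  sorted[2] = PRrQ$RpRPrpPQQp
  sorted[3] = PrpPQQpPRrQ$RpR
  sorted[4] = Q$RpRPrpPQQpPRr
  sorted[5] = QQpPRrQ$RpRPrpP
  sorted[6] = QpPRrQ$RpRPrpPQ
  sorted[7] = RPrpPQQpPRrQ$Rp
  sorted[8] = RpRPrpPQQpPRrQ$
  sorted[9] = RrQ$RpRPrpPQQpP
  sorted[10] = pPQQpPRrQ$RpRPr
  sorted[11] = pPRrQ$RpRPrpPQQ
  sorted[12] = pRPrpPQQpPRrQ$R
  sorted[13] = rQ$RpRPrpPQQpPR
  sorted[14] = rpPQQpPRrQ$RpRP
sorted[6] = QpPRrQ$RpRPrpPQ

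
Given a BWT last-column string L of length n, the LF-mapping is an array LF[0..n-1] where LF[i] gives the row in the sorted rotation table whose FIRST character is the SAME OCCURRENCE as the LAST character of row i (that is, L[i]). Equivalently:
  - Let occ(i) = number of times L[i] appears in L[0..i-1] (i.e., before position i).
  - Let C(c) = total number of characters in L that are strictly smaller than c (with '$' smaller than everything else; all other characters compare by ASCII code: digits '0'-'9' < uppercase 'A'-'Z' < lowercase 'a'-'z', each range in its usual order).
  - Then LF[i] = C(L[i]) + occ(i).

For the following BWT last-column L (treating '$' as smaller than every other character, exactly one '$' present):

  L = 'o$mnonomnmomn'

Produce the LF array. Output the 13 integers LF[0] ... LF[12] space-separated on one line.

Char counts: '$':1, 'm':4, 'n':4, 'o':4
C (first-col start): C('$')=0, C('m')=1, C('n')=5, C('o')=9
L[0]='o': occ=0, LF[0]=C('o')+0=9+0=9
L[1]='$': occ=0, LF[1]=C('$')+0=0+0=0
L[2]='m': occ=0, LF[2]=C('m')+0=1+0=1
L[3]='n': occ=0, LF[3]=C('n')+0=5+0=5
L[4]='o': occ=1, LF[4]=C('o')+1=9+1=10
L[5]='n': occ=1, LF[5]=C('n')+1=5+1=6
L[6]='o': occ=2, LF[6]=C('o')+2=9+2=11
L[7]='m': occ=1, LF[7]=C('m')+1=1+1=2
L[8]='n': occ=2, LF[8]=C('n')+2=5+2=7
L[9]='m': occ=2, LF[9]=C('m')+2=1+2=3
L[10]='o': occ=3, LF[10]=C('o')+3=9+3=12
L[11]='m': occ=3, LF[11]=C('m')+3=1+3=4
L[12]='n': occ=3, LF[12]=C('n')+3=5+3=8

Answer: 9 0 1 5 10 6 11 2 7 3 12 4 8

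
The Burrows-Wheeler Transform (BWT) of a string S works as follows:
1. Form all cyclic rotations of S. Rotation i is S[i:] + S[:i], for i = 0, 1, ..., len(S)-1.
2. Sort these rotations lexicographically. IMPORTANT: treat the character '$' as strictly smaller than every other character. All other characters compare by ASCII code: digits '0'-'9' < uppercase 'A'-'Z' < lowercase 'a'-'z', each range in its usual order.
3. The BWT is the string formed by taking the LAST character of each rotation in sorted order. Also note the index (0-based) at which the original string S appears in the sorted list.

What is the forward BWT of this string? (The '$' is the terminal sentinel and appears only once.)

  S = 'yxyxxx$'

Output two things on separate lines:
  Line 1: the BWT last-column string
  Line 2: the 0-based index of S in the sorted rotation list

All 7 rotations (rotation i = S[i:]+S[:i]):
  rot[0] = yxyxxx$
  rot[1] = xyxxx$y
  rot[2] = yxxx$yx
  rot[3] = xxx$yxy
  rot[4] = xx$yxyx
  rot[5] = x$yxyxx
  rot[6] = $yxyxxx
Sorted (with $ < everything):
  sorted[0] = $yxyxxx  (last char: 'x')
  sorted[1] = x$yxyxx  (last char: 'x')
  sorted[2] = xx$yxyx  (last char: 'x')
  sorted[3] = xxx$yxy  (last char: 'y')
  sorted[4] = xyxxx$y  (last char: 'y')
  sorted[5] = yxxx$yx  (last char: 'x')
  sorted[6] = yxyxxx$  (last char: '$')
Last column: xxxyyx$
Original string S is at sorted index 6

Answer: xxxyyx$
6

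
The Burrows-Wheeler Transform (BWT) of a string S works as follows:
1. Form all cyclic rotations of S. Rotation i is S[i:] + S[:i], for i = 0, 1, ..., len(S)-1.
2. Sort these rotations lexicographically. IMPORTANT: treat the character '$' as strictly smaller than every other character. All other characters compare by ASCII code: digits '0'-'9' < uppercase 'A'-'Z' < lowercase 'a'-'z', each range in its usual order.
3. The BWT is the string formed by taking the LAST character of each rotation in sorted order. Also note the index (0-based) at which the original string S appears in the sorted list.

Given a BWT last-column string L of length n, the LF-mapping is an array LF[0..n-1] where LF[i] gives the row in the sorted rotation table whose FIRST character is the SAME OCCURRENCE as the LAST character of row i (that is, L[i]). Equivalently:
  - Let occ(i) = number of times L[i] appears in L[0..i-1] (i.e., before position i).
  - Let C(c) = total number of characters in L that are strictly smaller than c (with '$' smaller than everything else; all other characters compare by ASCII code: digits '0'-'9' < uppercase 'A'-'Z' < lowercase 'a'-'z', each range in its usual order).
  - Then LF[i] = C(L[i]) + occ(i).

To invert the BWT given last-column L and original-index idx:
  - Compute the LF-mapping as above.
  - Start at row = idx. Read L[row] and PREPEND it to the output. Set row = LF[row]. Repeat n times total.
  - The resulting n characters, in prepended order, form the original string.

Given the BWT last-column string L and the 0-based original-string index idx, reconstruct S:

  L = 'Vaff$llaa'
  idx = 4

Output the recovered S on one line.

Answer: alfalfaV$

Derivation:
LF mapping: 1 2 5 6 0 7 8 3 4
Walk LF starting at row 4, prepending L[row]:
  step 1: row=4, L[4]='$', prepend. Next row=LF[4]=0
  step 2: row=0, L[0]='V', prepend. Next row=LF[0]=1
  step 3: row=1, L[1]='a', prepend. Next row=LF[1]=2
  step 4: row=2, L[2]='f', prepend. Next row=LF[2]=5
  step 5: row=5, L[5]='l', prepend. Next row=LF[5]=7
  step 6: row=7, L[7]='a', prepend. Next row=LF[7]=3
  step 7: row=3, L[3]='f', prepend. Next row=LF[3]=6
  step 8: row=6, L[6]='l', prepend. Next row=LF[6]=8
  step 9: row=8, L[8]='a', prepend. Next row=LF[8]=4
Reversed output: alfalfaV$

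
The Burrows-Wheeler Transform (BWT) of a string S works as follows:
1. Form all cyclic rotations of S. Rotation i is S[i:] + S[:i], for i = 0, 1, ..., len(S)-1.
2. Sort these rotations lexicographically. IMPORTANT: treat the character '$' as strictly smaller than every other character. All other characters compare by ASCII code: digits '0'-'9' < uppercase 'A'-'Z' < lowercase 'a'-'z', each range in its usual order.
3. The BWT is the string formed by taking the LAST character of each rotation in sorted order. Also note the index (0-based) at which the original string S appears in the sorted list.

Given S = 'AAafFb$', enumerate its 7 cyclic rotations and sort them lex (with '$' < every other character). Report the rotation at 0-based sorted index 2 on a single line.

Answer: AafFb$A

Derivation:
All 7 rotations (rotation i = S[i:]+S[:i]):
  rot[0] = AAafFb$
  rot[1] = AafFb$A
  rot[2] = afFb$AA
  rot[3] = fFb$AAa
  rot[4] = Fb$AAaf
  rot[5] = b$AAafF
  rot[6] = $AAafFb
Sorted (with $ < everything):
  sorted[0] = $AAafFb
  sorted[1] = AAafFb$
  sorted[2] = AafFb$A
  sorted[3] = Fb$AAaf
  sorted[4] = afFb$AA
  sorted[5] = b$AAafF
  sorted[6] = fFb$AAa
sorted[2] = AafFb$A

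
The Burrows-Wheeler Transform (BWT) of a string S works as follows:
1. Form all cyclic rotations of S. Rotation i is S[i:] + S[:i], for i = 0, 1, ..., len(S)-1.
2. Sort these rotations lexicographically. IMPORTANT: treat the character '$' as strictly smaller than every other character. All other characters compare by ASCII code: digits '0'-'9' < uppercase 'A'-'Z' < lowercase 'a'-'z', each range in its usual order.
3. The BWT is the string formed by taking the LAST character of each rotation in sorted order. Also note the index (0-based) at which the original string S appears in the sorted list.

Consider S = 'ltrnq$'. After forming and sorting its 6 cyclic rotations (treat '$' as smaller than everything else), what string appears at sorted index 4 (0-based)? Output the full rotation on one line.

All 6 rotations (rotation i = S[i:]+S[:i]):
  rot[0] = ltrnq$
  rot[1] = trnq$l
  rot[2] = rnq$lt
  rot[3] = nq$ltr
  rot[4] = q$ltrn
  rot[5] = $ltrnq
Sorted (with $ < everything):
  sorted[0] = $ltrnq
  sorted[1] = ltrnq$
  sorted[2] = nq$ltr
  sorted[3] = q$ltrn
  sorted[4] = rnq$lt
  sorted[5] = trnq$l
sorted[4] = rnq$lt

Answer: rnq$lt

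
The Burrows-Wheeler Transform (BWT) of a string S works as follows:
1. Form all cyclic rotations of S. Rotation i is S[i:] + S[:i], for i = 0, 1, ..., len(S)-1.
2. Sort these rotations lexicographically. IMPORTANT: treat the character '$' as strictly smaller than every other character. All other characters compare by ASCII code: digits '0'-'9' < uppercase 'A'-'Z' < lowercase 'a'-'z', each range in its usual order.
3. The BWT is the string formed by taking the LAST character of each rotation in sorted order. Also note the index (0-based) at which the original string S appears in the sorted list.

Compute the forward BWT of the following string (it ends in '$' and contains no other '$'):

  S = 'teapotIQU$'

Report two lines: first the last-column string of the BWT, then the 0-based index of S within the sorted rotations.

Answer: UtIQetpao$
9

Derivation:
All 10 rotations (rotation i = S[i:]+S[:i]):
  rot[0] = teapotIQU$
  rot[1] = eapotIQU$t
  rot[2] = apotIQU$te
  rot[3] = potIQU$tea
  rot[4] = otIQU$teap
  rot[5] = tIQU$teapo
  rot[6] = IQU$teapot
  rot[7] = QU$teapotI
  rot[8] = U$teapotIQ
  rot[9] = $teapotIQU
Sorted (with $ < everything):
  sorted[0] = $teapotIQU  (last char: 'U')
  sorted[1] = IQU$teapot  (last char: 't')
  sorted[2] = QU$teapotI  (last char: 'I')
  sorted[3] = U$teapotIQ  (last char: 'Q')
  sorted[4] = apotIQU$te  (last char: 'e')
  sorted[5] = eapotIQU$t  (last char: 't')
  sorted[6] = otIQU$teap  (last char: 'p')
  sorted[7] = potIQU$tea  (last char: 'a')
  sorted[8] = tIQU$teapo  (last char: 'o')
  sorted[9] = teapotIQU$  (last char: '$')
Last column: UtIQetpao$
Original string S is at sorted index 9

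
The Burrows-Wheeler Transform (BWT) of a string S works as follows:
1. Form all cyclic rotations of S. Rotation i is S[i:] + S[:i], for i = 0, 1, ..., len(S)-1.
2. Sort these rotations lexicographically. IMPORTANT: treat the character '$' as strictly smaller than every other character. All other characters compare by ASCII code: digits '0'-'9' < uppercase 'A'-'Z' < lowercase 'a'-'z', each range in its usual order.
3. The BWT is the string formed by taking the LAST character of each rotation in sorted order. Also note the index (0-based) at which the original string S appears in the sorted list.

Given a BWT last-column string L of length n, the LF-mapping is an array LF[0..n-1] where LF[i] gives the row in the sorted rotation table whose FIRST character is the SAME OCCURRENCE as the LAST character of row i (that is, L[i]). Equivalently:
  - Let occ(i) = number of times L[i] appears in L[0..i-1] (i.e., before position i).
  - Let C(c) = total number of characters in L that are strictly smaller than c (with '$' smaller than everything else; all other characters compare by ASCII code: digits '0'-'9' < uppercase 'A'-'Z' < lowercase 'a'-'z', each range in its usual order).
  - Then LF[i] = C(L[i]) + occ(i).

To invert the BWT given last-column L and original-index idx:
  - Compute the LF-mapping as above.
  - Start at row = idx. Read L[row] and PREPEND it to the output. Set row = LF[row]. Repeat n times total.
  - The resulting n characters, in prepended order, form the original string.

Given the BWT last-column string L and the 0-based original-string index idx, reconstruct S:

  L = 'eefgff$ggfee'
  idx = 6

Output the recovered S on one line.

LF mapping: 1 2 5 9 6 7 0 10 11 8 3 4
Walk LF starting at row 6, prepending L[row]:
  step 1: row=6, L[6]='$', prepend. Next row=LF[6]=0
  step 2: row=0, L[0]='e', prepend. Next row=LF[0]=1
  step 3: row=1, L[1]='e', prepend. Next row=LF[1]=2
  step 4: row=2, L[2]='f', prepend. Next row=LF[2]=5
  step 5: row=5, L[5]='f', prepend. Next row=LF[5]=7
  step 6: row=7, L[7]='g', prepend. Next row=LF[7]=10
  step 7: row=10, L[10]='e', prepend. Next row=LF[10]=3
  step 8: row=3, L[3]='g', prepend. Next row=LF[3]=9
  step 9: row=9, L[9]='f', prepend. Next row=LF[9]=8
  step 10: row=8, L[8]='g', prepend. Next row=LF[8]=11
  step 11: row=11, L[11]='e', prepend. Next row=LF[11]=4
  step 12: row=4, L[4]='f', prepend. Next row=LF[4]=6
Reversed output: fegfgegffee$

Answer: fegfgegffee$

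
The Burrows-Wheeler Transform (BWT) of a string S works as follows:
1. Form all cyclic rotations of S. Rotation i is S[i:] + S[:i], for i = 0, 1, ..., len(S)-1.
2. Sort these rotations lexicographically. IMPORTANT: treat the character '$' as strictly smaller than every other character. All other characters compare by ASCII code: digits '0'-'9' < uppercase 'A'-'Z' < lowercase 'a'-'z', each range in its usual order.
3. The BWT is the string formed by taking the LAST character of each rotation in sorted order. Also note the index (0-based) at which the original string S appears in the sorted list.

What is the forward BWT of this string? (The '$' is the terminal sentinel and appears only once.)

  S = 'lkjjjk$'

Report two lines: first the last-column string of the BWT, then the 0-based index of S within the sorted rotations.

Answer: kkjjjl$
6

Derivation:
All 7 rotations (rotation i = S[i:]+S[:i]):
  rot[0] = lkjjjk$
  rot[1] = kjjjk$l
  rot[2] = jjjk$lk
  rot[3] = jjk$lkj
  rot[4] = jk$lkjj
  rot[5] = k$lkjjj
  rot[6] = $lkjjjk
Sorted (with $ < everything):
  sorted[0] = $lkjjjk  (last char: 'k')
  sorted[1] = jjjk$lk  (last char: 'k')
  sorted[2] = jjk$lkj  (last char: 'j')
  sorted[3] = jk$lkjj  (last char: 'j')
  sorted[4] = k$lkjjj  (last char: 'j')
  sorted[5] = kjjjk$l  (last char: 'l')
  sorted[6] = lkjjjk$  (last char: '$')
Last column: kkjjjl$
Original string S is at sorted index 6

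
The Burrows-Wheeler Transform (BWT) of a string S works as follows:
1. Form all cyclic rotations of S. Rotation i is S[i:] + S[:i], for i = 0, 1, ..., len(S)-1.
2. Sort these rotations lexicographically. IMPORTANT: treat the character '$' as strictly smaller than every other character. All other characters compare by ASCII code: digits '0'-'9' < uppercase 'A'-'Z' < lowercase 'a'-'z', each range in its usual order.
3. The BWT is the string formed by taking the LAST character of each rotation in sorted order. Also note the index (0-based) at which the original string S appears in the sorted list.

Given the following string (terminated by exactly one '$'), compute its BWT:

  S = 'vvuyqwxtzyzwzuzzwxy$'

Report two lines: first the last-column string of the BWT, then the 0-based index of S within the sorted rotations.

All 20 rotations (rotation i = S[i:]+S[:i]):
  rot[0] = vvuyqwxtzyzwzuzzwxy$
  rot[1] = vuyqwxtzyzwzuzzwxy$v
  rot[2] = uyqwxtzyzwzuzzwxy$vv
  rot[3] = yqwxtzyzwzuzzwxy$vvu
  rot[4] = qwxtzyzwzuzzwxy$vvuy
  rot[5] = wxtzyzwzuzzwxy$vvuyq
  rot[6] = xtzyzwzuzzwxy$vvuyqw
  rot[7] = tzyzwzuzzwxy$vvuyqwx
  rot[8] = zyzwzuzzwxy$vvuyqwxt
  rot[9] = yzwzuzzwxy$vvuyqwxtz
  rot[10] = zwzuzzwxy$vvuyqwxtzy
  rot[11] = wzuzzwxy$vvuyqwxtzyz
  rot[12] = zuzzwxy$vvuyqwxtzyzw
  rot[13] = uzzwxy$vvuyqwxtzyzwz
  rot[14] = zzwxy$vvuyqwxtzyzwzu
  rot[15] = zwxy$vvuyqwxtzyzwzuz
  rot[16] = wxy$vvuyqwxtzyzwzuzz
  rot[17] = xy$vvuyqwxtzyzwzuzzw
  rot[18] = y$vvuyqwxtzyzwzuzzwx
  rot[19] = $vvuyqwxtzyzwzuzzwxy
Sorted (with $ < everything):
  sorted[0] = $vvuyqwxtzyzwzuzzwxy  (last char: 'y')
  sorted[1] = qwxtzyzwzuzzwxy$vvuy  (last char: 'y')
  sorted[2] = tzyzwzuzzwxy$vvuyqwx  (last char: 'x')
  sorted[3] = uyqwxtzyzwzuzzwxy$vv  (last char: 'v')
  sorted[4] = uzzwxy$vvuyqwxtzyzwz  (last char: 'z')
  sorted[5] = vuyqwxtzyzwzuzzwxy$v  (last char: 'v')
  sorted[6] = vvuyqwxtzyzwzuzzwxy$  (last char: '$')
  sorted[7] = wxtzyzwzuzzwxy$vvuyq  (last char: 'q')
  sorted[8] = wxy$vvuyqwxtzyzwzuzz  (last char: 'z')
  sorted[9] = wzuzzwxy$vvuyqwxtzyz  (last char: 'z')
  sorted[10] = xtzyzwzuzzwxy$vvuyqw  (last char: 'w')
  sorted[11] = xy$vvuyqwxtzyzwzuzzw  (last char: 'w')
  sorted[12] = y$vvuyqwxtzyzwzuzzwx  (last char: 'x')
  sorted[13] = yqwxtzyzwzuzzwxy$vvu  (last char: 'u')
  sorted[14] = yzwzuzzwxy$vvuyqwxtz  (last char: 'z')
  sorted[15] = zuzzwxy$vvuyqwxtzyzw  (last char: 'w')
  sorted[16] = zwxy$vvuyqwxtzyzwzuz  (last char: 'z')
  sorted[17] = zwzuzzwxy$vvuyqwxtzy  (last char: 'y')
  sorted[18] = zyzwzuzzwxy$vvuyqwxt  (last char: 't')
  sorted[19] = zzwxy$vvuyqwxtzyzwzu  (last char: 'u')
Last column: yyxvzv$qzzwwxuzwzytu
Original string S is at sorted index 6

Answer: yyxvzv$qzzwwxuzwzytu
6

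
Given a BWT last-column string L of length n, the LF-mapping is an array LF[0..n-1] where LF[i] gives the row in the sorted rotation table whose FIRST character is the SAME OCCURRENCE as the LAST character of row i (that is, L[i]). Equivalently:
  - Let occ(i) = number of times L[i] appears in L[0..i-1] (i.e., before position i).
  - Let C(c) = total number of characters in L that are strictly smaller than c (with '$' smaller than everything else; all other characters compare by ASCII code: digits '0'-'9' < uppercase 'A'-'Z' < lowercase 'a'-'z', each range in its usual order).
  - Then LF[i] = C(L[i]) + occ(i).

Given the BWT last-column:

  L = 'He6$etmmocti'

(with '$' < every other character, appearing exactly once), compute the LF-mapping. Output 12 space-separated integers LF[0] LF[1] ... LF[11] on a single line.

Answer: 2 4 1 0 5 10 7 8 9 3 11 6

Derivation:
Char counts: '$':1, '6':1, 'H':1, 'c':1, 'e':2, 'i':1, 'm':2, 'o':1, 't':2
C (first-col start): C('$')=0, C('6')=1, C('H')=2, C('c')=3, C('e')=4, C('i')=6, C('m')=7, C('o')=9, C('t')=10
L[0]='H': occ=0, LF[0]=C('H')+0=2+0=2
L[1]='e': occ=0, LF[1]=C('e')+0=4+0=4
L[2]='6': occ=0, LF[2]=C('6')+0=1+0=1
L[3]='$': occ=0, LF[3]=C('$')+0=0+0=0
L[4]='e': occ=1, LF[4]=C('e')+1=4+1=5
L[5]='t': occ=0, LF[5]=C('t')+0=10+0=10
L[6]='m': occ=0, LF[6]=C('m')+0=7+0=7
L[7]='m': occ=1, LF[7]=C('m')+1=7+1=8
L[8]='o': occ=0, LF[8]=C('o')+0=9+0=9
L[9]='c': occ=0, LF[9]=C('c')+0=3+0=3
L[10]='t': occ=1, LF[10]=C('t')+1=10+1=11
L[11]='i': occ=0, LF[11]=C('i')+0=6+0=6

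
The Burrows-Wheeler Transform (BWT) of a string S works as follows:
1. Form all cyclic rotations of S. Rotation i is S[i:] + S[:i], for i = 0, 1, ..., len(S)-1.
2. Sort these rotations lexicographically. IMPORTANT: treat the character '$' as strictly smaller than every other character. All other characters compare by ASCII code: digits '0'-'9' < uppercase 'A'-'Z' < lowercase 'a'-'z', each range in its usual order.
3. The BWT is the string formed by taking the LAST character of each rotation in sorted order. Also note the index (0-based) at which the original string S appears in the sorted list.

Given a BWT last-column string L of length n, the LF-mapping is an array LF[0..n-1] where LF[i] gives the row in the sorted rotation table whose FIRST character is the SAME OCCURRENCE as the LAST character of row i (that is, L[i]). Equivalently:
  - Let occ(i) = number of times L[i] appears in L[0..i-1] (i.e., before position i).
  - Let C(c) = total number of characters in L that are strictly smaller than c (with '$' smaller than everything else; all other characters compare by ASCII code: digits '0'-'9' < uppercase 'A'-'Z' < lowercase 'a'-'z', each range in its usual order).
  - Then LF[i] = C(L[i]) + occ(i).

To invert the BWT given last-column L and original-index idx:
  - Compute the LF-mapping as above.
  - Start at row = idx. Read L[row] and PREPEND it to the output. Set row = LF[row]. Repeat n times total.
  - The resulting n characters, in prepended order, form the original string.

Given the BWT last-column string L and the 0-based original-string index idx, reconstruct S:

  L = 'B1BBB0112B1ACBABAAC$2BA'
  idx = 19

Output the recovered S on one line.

LF mapping: 13 2 14 15 16 1 3 4 6 17 5 8 21 18 9 19 10 11 22 0 7 20 12
Walk LF starting at row 19, prepending L[row]:
  step 1: row=19, L[19]='$', prepend. Next row=LF[19]=0
  step 2: row=0, L[0]='B', prepend. Next row=LF[0]=13
  step 3: row=13, L[13]='B', prepend. Next row=LF[13]=18
  step 4: row=18, L[18]='C', prepend. Next row=LF[18]=22
  step 5: row=22, L[22]='A', prepend. Next row=LF[22]=12
  step 6: row=12, L[12]='C', prepend. Next row=LF[12]=21
  step 7: row=21, L[21]='B', prepend. Next row=LF[21]=20
  step 8: row=20, L[20]='2', prepend. Next row=LF[20]=7
  step 9: row=7, L[7]='1', prepend. Next row=LF[7]=4
  step 10: row=4, L[4]='B', prepend. Next row=LF[4]=16
  step 11: row=16, L[16]='A', prepend. Next row=LF[16]=10
  step 12: row=10, L[10]='1', prepend. Next row=LF[10]=5
  step 13: row=5, L[5]='0', prepend. Next row=LF[5]=1
  step 14: row=1, L[1]='1', prepend. Next row=LF[1]=2
  step 15: row=2, L[2]='B', prepend. Next row=LF[2]=14
  step 16: row=14, L[14]='A', prepend. Next row=LF[14]=9
  step 17: row=9, L[9]='B', prepend. Next row=LF[9]=17
  step 18: row=17, L[17]='A', prepend. Next row=LF[17]=11
  step 19: row=11, L[11]='A', prepend. Next row=LF[11]=8
  step 20: row=8, L[8]='2', prepend. Next row=LF[8]=6
  step 21: row=6, L[6]='1', prepend. Next row=LF[6]=3
  step 22: row=3, L[3]='B', prepend. Next row=LF[3]=15
  step 23: row=15, L[15]='B', prepend. Next row=LF[15]=19
Reversed output: BB12AABAB101AB12BCACBB$

Answer: BB12AABAB101AB12BCACBB$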